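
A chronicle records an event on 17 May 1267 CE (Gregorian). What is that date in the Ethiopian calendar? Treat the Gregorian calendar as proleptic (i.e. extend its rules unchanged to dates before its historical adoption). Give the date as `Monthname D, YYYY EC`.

Ginbot 15, 1259 EC

Julian Day Number of the source date = 2183959.
Converting JDN 2183959 to the Ethiopian calendar gives 15 Ginbot 1259 EC.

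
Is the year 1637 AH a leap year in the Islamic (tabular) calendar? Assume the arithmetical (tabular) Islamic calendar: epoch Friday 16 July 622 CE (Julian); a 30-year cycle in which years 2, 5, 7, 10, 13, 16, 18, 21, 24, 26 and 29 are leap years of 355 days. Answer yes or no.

no

Year 1637 AH is year 17 of its 30-year cycle; leap positions are 2, 5, 7, 10, 13, 16, 18, 21, 24, 26, 29, so it is a common year (354 days).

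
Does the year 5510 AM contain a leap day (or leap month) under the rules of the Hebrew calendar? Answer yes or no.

Hebrew year 5510 is year 19 of its 19-year Metonic cycle; leap years are at positions 3, 6, 8, 11, 14, 17, 19, so it is a leap year (13 months).

yes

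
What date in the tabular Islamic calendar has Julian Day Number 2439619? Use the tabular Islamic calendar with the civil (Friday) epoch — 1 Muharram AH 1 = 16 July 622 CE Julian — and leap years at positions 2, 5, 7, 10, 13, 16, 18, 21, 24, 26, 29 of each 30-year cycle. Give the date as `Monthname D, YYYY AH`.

JDN 2439619 is 8 May 1967 in the Gregorian calendar.
In the tabular Islamic calendar that day is Muharram 28, 1387 AH.

Muharram 28, 1387 AH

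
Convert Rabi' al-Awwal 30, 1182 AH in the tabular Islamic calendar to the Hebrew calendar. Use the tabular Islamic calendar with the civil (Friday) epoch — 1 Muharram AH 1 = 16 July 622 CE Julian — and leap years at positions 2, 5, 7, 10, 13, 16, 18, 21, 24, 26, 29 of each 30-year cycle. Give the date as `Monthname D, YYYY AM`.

Elul 1, 5528 AM

The source date corresponds to 14 August 1768 in the Gregorian calendar (JDN 2367035).
That day falls on 1 Elul 5528 AM in the Hebrew calendar.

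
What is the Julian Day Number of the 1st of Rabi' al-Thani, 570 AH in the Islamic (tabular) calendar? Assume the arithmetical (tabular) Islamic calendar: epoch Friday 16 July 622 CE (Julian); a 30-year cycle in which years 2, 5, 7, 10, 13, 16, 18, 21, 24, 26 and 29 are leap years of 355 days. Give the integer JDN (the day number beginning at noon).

2150164

Equivalently 6 November 1174 (proleptic Gregorian).
JDN 2451545 is 1 January 2000 CE (Gregorian); the target day is −301381 days from there, so JDN = 2150164.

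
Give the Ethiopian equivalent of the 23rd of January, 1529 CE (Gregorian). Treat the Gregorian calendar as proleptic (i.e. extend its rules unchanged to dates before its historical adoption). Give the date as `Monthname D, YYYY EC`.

Julian Day Number of the source date = 2279538.
Converting JDN 2279538 to the Ethiopian calendar gives 18 Tir 1521 EC.

Tir 18, 1521 EC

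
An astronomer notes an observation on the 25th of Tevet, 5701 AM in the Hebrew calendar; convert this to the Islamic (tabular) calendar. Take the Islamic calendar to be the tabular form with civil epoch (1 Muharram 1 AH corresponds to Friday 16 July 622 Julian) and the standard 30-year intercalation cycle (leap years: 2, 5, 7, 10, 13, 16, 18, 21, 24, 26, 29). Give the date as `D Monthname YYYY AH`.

25 Dhu al-Hijjah 1359 AH

Julian Day Number of the source date = 2430019.
Converting JDN 2430019 to the tabular Islamic calendar gives 25 Dhu al-Hijjah 1359 AH.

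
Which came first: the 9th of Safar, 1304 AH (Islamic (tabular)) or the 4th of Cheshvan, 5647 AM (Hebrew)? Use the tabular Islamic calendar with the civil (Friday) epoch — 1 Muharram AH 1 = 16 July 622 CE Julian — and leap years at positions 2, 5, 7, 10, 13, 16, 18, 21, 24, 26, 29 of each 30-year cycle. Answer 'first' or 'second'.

second

First date → JDN 2410218; second date → JDN 2410213.
JDN 2410213 < JDN 2410218, so the second date is earlier.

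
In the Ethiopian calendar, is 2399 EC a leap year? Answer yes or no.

yes

2399 mod 4 = 3; in the Ethiopian calendar a year is leap when year mod 4 = 3, so it is a leap year.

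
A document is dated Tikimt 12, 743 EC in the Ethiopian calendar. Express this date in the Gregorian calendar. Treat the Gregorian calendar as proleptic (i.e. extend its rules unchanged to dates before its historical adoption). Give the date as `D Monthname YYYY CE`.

Julian Day Number of the source date = 1995277.
Converting JDN 1995277 to the Gregorian calendar gives 13 October 750 CE.

13 October 750 CE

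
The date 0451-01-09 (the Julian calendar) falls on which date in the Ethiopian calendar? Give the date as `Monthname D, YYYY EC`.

Tir 14, 443 EC

The source date corresponds to 10 January 451 in the proleptic Gregorian calendar (JDN 1885794).
That day falls on 14 Tir 443 EC in the Ethiopian calendar.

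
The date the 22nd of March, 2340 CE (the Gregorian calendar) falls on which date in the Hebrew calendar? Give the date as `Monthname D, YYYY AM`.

Adar 22, 6100 AM

Julian Day Number of the source date = 2575808.
Converting JDN 2575808 to the Hebrew calendar gives 22 Adar 6100 AM.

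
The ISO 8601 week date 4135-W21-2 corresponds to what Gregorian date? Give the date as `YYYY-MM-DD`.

4135-05-24

ISO week 1 of 4135 is the week containing the first Thursday of 4135.
Week 21, day 2 (Tuesday) lands on 4135-05-24.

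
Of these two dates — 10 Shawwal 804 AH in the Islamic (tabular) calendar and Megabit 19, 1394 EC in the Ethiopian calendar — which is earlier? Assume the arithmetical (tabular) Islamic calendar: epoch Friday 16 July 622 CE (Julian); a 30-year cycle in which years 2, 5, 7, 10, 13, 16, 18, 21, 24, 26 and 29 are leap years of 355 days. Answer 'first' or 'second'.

First date → JDN 2233271; second date → JDN 2233212.
JDN 2233212 < JDN 2233271, so the second date is earlier.

second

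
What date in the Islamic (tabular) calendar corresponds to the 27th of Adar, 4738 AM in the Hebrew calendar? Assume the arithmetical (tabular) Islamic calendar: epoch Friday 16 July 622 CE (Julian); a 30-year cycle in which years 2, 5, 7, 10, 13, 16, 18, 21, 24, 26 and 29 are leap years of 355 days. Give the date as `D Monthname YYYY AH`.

The source date corresponds to 14 March 978 in the proleptic Gregorian calendar (JDN 2078340).
That day falls on 26 Rajab 367 AH in the tabular Islamic calendar.

26 Rajab 367 AH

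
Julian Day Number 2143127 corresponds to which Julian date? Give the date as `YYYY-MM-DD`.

1155-07-25

JDN 2143127 is 1 August 1155 in the proleptic Gregorian calendar.
In the Julian calendar that day is 1155-07-25.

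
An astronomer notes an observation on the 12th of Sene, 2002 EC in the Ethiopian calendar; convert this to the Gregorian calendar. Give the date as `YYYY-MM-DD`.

2010-06-19

Julian Day Number of the source date = 2455367.
Converting JDN 2455367 to the Gregorian calendar gives 19 June 2010 CE.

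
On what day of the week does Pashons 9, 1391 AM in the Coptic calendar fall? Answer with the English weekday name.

This is JDN 2332975 (14 May 1675 Gregorian).
Since JDN mod 7 = 1 (0 = Monday), the day is Tuesday.

Tuesday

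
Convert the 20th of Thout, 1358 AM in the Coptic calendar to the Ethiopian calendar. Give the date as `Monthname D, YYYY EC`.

Julian Day Number of the source date = 2320693.
Converting JDN 2320693 to the Ethiopian calendar gives 20 Meskerem 1634 EC.

Meskerem 20, 1634 EC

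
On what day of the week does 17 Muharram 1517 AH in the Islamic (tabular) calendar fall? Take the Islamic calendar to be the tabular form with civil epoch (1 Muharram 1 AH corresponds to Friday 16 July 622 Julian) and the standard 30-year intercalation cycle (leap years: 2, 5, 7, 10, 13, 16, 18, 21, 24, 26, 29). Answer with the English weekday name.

Friday

Equivalently 12 June 2093 Gregorian, JDN 2485676.
2485676 ≡ 4 (mod 7); counting from Monday = 0 gives Friday.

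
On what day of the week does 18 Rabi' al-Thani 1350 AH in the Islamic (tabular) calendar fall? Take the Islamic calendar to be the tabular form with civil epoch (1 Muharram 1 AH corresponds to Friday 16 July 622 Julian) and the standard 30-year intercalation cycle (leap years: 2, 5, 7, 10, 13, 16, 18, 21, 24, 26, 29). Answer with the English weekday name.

Wednesday

In the Gregorian calendar this is 2 September 1931 (JDN 2426587).
Since JDN mod 7 = 2 (0 = Monday), the day is Wednesday.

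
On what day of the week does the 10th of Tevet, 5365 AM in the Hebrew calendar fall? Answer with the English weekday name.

Friday

In the Gregorian calendar this is 31 December 1604 (JDN 2307274).
JDN 2307274 mod 7 = 4, and JDN 0 was a Monday, so this is a Friday.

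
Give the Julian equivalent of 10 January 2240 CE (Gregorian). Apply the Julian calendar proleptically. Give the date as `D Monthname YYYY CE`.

At this point the Julian calendar is 15 days behind the Gregorian.
10 January 2240 Gregorian − 15 days → 26 December 2239 Julian.

26 December 2239 CE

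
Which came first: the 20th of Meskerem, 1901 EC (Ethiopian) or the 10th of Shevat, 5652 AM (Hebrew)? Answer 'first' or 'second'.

second

First date → JDN 2418215; second date → JDN 2412137.
JDN 2412137 < JDN 2418215, so the second date is earlier.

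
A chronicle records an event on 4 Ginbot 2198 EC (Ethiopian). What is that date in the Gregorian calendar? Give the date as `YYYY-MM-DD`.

Julian Day Number of the source date = 2526918.
Converting JDN 2526918 to the Gregorian calendar gives 14 May 2206 CE.

2206-05-14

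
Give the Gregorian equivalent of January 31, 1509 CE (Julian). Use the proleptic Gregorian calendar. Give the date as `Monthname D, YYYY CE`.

At this point the Julian calendar is 10 days behind the Gregorian.
31 January 1509 Julian + 10 days → 10 February 1509 Gregorian.

February 10, 1509 CE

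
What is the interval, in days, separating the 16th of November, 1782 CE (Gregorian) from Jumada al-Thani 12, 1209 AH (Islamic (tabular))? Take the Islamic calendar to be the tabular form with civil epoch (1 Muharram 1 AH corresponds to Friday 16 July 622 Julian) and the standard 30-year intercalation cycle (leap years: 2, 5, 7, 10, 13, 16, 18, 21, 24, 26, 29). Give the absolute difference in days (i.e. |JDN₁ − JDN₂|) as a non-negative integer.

First date → JDN 2372242; second date → JDN 2376674.
The interval is |2372242 − 2376674| = 4432 days.

4432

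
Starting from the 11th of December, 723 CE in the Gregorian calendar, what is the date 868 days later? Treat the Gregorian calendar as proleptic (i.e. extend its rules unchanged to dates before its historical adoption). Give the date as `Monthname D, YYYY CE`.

Counting 868 days forward from JDN 1985474 reaches JDN 1986342, which is April 27, 726 CE.

April 27, 726 CE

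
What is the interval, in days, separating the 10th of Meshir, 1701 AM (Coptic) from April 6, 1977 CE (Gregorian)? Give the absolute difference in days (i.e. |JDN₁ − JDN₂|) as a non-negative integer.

First date → JDN 2446114; second date → JDN 2443240.
The interval is |2446114 − 2443240| = 2874 days.

2874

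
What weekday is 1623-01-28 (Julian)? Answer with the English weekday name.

In the Gregorian calendar this is 7 February 1623 (JDN 2313886).
2313886 ≡ 1 (mod 7); counting from Monday = 0 gives Tuesday.

Tuesday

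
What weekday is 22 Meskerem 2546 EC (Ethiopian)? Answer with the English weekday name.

Equivalently 6 October 2553 Gregorian, JDN 2653803.
Since JDN mod 7 = 5 (0 = Monday), the day is Saturday.

Saturday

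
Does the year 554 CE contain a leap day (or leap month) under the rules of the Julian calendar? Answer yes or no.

554 mod 4 = 2, so it is a common year in the Julian calendar.

no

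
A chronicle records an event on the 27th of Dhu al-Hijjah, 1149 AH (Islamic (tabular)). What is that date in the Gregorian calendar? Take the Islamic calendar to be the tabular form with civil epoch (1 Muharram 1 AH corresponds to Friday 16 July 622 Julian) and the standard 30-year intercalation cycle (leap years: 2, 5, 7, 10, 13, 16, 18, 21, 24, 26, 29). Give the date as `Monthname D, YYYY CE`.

Julian Day Number of the source date = 2355604.
Converting JDN 2355604 to the Gregorian calendar gives 28 April 1737 CE.

April 28, 1737 CE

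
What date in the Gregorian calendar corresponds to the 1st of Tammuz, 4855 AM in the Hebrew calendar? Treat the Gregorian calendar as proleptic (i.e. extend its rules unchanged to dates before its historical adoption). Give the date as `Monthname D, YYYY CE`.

Both dates share Julian Day Number 2121164; in the Gregorian calendar that is 13 June 1095 CE.

June 13, 1095 CE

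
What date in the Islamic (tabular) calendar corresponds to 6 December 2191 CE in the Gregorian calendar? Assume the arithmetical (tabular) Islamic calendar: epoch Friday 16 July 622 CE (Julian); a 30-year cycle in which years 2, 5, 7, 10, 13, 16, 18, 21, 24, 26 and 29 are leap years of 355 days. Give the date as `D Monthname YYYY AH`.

Both dates share Julian Day Number 2521646; in the tabular Islamic calendar that is 19 Rajab 1618 AH.

19 Rajab 1618 AH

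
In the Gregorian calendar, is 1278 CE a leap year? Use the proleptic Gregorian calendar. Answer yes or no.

no

1278 is not divisible by 4, so it is a common year.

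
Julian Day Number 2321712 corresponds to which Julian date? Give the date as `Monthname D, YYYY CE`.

The Gregorian equivalent of JDN 2321712 is 12 July 1644.
In the Julian calendar that day is July 2, 1644 CE.

July 2, 1644 CE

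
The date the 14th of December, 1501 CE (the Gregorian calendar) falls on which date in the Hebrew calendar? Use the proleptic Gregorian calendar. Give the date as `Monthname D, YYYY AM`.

Kislev 23, 5262 AM

Julian Day Number of the source date = 2269636.
Converting JDN 2269636 to the Hebrew calendar gives 23 Kislev 5262 AM.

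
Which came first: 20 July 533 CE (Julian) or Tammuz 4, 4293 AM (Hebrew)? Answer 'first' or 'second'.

Converting both to JDN: 1915937 vs 1915899; the smaller is the second.

second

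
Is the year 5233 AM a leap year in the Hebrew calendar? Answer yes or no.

Hebrew year 5233 is year 8 of its 19-year Metonic cycle; leap years are at positions 3, 6, 8, 11, 14, 17, 19, so it is a leap year (13 months).

yes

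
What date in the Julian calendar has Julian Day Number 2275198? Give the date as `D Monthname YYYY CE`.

The proleptic Gregorian equivalent of JDN 2275198 is 7 March 1517.
In the Julian calendar that day is 25 February 1517 CE.

25 February 1517 CE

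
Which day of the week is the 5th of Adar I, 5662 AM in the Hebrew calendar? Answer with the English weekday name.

Equivalently 12 February 1902 Gregorian, JDN 2415793.
JDN 2415793 mod 7 = 2, and JDN 0 was a Monday, so this is a Wednesday.

Wednesday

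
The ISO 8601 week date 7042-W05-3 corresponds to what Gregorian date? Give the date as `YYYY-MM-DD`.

7042-02-02

ISO week 1 of 7042 is the week containing the first Thursday of 7042.
Week 5, day 3 (Wednesday) lands on 7042-02-02.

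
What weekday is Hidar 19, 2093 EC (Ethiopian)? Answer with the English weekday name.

This is JDN 2488402 (29 November 2100 Gregorian).
Since JDN mod 7 = 0 (0 = Monday), the day is Monday.

Monday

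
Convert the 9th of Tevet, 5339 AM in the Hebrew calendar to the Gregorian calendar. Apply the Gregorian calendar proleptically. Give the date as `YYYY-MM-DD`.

1578-12-18

Both dates share Julian Day Number 2297764; in the Gregorian calendar that is 18 December 1578 CE.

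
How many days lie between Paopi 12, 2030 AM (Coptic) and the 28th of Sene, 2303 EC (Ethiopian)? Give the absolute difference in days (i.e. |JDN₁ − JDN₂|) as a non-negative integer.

First date → JDN 2566163; second date → JDN 2565323.
The interval is |2566163 − 2565323| = 840 days.

840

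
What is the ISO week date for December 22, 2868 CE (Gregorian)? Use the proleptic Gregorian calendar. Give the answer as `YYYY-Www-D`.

The weekday is Saturday (ISO weekday 6).
That Saturday belongs to ISO week 51 of ISO year 2868.

2868-W51-6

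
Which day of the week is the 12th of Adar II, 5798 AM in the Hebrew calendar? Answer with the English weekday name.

Friday

In the Gregorian calendar this is 19 March 2038 (JDN 2465502).
JDN 2465502 mod 7 = 4, and JDN 0 was a Monday, so this is a Friday.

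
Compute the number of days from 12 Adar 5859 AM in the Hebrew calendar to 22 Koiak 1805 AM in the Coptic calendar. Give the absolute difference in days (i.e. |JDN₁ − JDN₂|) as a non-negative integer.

3715

JDN of the first date = 2487767.
JDN of the second date = 2484052.
|2484052 − 2487767| = 3715.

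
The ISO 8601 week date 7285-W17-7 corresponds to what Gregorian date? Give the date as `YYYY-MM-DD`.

7285-04-29

ISO week 1 of 7285 is the week containing the first Thursday of 7285.
Week 17, day 7 (Sunday) lands on 7285-04-29.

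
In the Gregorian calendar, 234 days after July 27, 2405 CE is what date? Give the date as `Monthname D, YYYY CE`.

Counting 234 days forward from JDN 2599676 reaches JDN 2599910, which is March 18, 2406 CE.

March 18, 2406 CE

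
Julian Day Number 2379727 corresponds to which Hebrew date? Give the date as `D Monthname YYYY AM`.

24 Iyar 5563 AM

The Gregorian equivalent of JDN 2379727 is 16 May 1803.
In the Hebrew calendar that day is 24 Iyar 5563 AM.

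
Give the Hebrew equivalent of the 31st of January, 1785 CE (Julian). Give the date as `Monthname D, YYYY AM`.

The source date corresponds to 11 February 1785 in the Gregorian calendar (JDN 2373060).
That day falls on 1 Adar 5545 AM in the Hebrew calendar.

Adar 1, 5545 AM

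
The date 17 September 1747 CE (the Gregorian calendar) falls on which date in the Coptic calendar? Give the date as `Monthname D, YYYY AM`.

Thout 8, 1464 AM

Both dates share Julian Day Number 2359398; in the Coptic calendar that is 8 Thout 1464 AM.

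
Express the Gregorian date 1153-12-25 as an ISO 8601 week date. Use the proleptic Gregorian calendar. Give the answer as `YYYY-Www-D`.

The weekday is Friday (ISO weekday 5).
That Friday belongs to ISO week 52 of ISO year 1153.

1153-W52-5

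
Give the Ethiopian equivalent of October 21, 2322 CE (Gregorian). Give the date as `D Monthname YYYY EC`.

8 Tikimt 2315 EC

Both dates share Julian Day Number 2569446; in the Ethiopian calendar that is 8 Tikimt 2315 EC.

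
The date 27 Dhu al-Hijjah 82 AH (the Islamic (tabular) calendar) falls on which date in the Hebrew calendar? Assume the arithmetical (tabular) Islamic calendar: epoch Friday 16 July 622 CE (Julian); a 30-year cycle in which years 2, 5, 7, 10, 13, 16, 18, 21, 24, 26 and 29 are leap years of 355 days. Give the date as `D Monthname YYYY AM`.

The source date corresponds to 5 February 702 in the proleptic Gregorian calendar (JDN 1977495).
That day falls on 29 Shevat 4462 AM in the Hebrew calendar.

29 Shevat 4462 AM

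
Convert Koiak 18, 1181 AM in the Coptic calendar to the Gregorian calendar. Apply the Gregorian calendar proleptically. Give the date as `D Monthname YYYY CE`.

23 December 1464 CE

Both dates share Julian Day Number 2256132; in the Gregorian calendar that is 23 December 1464 CE.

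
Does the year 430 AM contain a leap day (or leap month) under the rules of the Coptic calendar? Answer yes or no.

430 mod 4 = 2; in the Coptic calendar a year is leap when year mod 4 = 3, so it is a common year.

no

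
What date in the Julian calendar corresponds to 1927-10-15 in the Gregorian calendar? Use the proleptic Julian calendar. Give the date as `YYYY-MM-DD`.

1927-10-02

The Julian–Gregorian offset here is 13 days (Julian trailing).
15 October 1927 Gregorian − 13 days → 2 October 1927 Julian.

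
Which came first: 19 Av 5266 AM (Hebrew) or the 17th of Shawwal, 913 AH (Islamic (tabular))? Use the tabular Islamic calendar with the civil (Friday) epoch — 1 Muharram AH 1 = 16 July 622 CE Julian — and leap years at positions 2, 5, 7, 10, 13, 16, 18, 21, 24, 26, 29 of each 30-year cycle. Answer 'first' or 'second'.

The two dates have Julian Day Numbers 2271345 and 2271904 respectively.
Since 2271345 < 2271904, the first date comes first.

first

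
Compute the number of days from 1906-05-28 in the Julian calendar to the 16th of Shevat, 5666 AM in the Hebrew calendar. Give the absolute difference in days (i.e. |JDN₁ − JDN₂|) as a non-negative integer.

119

First date → JDN 2417372; second date → JDN 2417253.
The interval is |2417372 − 2417253| = 119 days.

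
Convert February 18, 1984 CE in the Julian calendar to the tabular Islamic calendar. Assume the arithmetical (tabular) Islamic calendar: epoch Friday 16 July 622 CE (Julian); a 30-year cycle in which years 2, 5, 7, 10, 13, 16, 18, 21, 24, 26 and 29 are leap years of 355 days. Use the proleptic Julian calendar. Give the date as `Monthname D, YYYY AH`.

Both dates share Julian Day Number 2445762; in the tabular Islamic calendar that is 29 Jumada al-Awwal 1404 AH.

Jumada al-Awwal 29, 1404 AH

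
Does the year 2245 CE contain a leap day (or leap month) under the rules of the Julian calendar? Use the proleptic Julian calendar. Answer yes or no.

no

2245 mod 4 = 1, so it is a common year in the Julian calendar.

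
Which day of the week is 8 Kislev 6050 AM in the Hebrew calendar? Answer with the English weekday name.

Equivalently 22 November 2289 Gregorian, JDN 2557426.
JDN 2557426 mod 7 = 4, and JDN 0 was a Monday, so this is a Friday.

Friday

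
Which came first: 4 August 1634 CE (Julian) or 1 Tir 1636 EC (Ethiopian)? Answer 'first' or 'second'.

first

Converting both to JDN: 2318092 vs 2321525; the smaller is the first.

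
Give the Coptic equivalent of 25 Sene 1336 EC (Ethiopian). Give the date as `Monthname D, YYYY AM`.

Paoni 25, 1060 AM

Both dates share Julian Day Number 2212124; in the Coptic calendar that is 25 Paoni 1060 AM.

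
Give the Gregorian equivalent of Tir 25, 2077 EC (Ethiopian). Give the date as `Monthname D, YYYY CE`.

Both dates share Julian Day Number 2482624; in the Gregorian calendar that is 2 February 2085 CE.

February 2, 2085 CE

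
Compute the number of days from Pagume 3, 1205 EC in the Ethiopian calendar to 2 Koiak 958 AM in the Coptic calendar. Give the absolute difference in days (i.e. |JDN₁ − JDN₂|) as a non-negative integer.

First date → JDN 2164344; second date → JDN 2174665.
The interval is |2164344 − 2174665| = 10321 days.

10321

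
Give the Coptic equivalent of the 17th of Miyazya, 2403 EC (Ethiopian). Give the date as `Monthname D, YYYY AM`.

The source date corresponds to 28 April 2411 in the Gregorian calendar (JDN 2601777).
That day falls on 17 Parmouti 2127 AM in the Coptic calendar.

Parmouti 17, 2127 AM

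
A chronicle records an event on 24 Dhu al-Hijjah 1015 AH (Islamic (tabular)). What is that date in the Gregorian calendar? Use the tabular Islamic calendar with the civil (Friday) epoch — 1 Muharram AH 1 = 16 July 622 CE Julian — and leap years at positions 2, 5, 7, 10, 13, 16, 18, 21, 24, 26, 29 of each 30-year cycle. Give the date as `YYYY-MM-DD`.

Both dates share Julian Day Number 2308116; in the Gregorian calendar that is 22 April 1607 CE.

1607-04-22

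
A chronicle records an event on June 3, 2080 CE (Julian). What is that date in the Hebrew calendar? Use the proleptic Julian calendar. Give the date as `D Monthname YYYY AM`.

Both dates share Julian Day Number 2480932; in the Hebrew calendar that is 29 Sivan 5840 AM.

29 Sivan 5840 AM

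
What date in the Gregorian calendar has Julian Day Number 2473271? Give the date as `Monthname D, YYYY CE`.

Counting from JDN 2299161 = 15 Oct 1582 gives an offset of 174110 days.

June 26, 2059 CE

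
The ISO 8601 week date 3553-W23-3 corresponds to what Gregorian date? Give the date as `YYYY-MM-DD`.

ISO week 1 of 3553 is the week containing the first Thursday of 3553.
Week 23, day 3 (Wednesday) lands on 3553-06-03.

3553-06-03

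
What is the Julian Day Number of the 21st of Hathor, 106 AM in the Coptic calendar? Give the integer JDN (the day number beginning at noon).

Equivalently 18 November 389 (proleptic Gregorian).
JDN 2400001 is 17 November 1858 CE (Gregorian), MJD 0; the target day is −536540 days from there, so JDN = 1863461.

1863461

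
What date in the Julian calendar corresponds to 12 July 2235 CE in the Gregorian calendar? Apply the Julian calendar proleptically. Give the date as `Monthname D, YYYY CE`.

For dates in this range the Gregorian date is 15 days ahead of the Julian.
12 July 2235 Gregorian − 15 days → 27 June 2235 Julian.

June 27, 2235 CE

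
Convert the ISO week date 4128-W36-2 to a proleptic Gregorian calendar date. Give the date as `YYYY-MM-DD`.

4128-08-31

ISO week 1 of 4128 is the week containing the first Thursday of 4128.
Week 36, day 2 (Tuesday) lands on 4128-08-31.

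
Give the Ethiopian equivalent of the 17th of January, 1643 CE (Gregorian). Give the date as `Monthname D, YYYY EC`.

Both dates share Julian Day Number 2321170; in the Ethiopian calendar that is 12 Tir 1635 EC.

Tir 12, 1635 EC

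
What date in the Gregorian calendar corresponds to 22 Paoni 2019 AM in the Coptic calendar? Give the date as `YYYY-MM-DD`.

2303-07-02

Both dates share Julian Day Number 2562395; in the Gregorian calendar that is 2 July 2303 CE.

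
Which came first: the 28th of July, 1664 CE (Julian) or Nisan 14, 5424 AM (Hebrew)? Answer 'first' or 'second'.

second

Converting both to JDN: 2329043 vs 2328923; the smaller is the second.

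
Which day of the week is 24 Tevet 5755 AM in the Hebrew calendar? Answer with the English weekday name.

This is JDN 2449714 (27 December 1994 Gregorian).
JDN 2449714 mod 7 = 1, and JDN 0 was a Monday, so this is a Tuesday.

Tuesday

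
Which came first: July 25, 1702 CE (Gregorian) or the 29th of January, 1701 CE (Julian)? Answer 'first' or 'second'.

second

The two dates have Julian Day Numbers 2342908 and 2342377 respectively.
Since 2342377 < 2342908, the second date comes first.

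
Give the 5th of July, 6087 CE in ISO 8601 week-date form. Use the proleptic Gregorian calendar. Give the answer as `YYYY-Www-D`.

6087-W27-6

The weekday is Saturday (ISO weekday 6).
That Saturday belongs to ISO week 27 of ISO year 6087.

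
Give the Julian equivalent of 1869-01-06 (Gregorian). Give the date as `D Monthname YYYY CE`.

At this point the Julian calendar is 12 days behind the Gregorian.
6 January 1869 Gregorian − 12 days → 25 December 1868 Julian.

25 December 1868 CE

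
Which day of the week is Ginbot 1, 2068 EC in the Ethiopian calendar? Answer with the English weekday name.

This is JDN 2479433 (9 May 2076 Gregorian).
Since JDN mod 7 = 5 (0 = Monday), the day is Saturday.

Saturday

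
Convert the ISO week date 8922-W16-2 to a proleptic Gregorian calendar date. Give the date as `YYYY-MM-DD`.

8922-04-14

ISO week 1 of 8922 is the week containing the first Thursday of 8922.
Week 16, day 2 (Tuesday) lands on 8922-04-14.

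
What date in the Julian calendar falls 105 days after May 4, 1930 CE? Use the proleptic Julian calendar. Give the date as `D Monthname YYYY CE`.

The starting date is JDN 2426114; 2426114 + 105 = 2426219.
JDN 2426219 corresponds to 17 August 1930 CE.

17 August 1930 CE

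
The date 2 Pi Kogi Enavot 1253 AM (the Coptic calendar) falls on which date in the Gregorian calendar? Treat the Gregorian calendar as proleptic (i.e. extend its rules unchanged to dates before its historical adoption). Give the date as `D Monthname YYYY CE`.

Both dates share Julian Day Number 2282684; in the Gregorian calendar that is 4 September 1537 CE.

4 September 1537 CE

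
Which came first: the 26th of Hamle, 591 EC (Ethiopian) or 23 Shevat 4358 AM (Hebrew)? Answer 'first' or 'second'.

second

Converting both to JDN: 1940043 vs 1939514; the smaller is the second.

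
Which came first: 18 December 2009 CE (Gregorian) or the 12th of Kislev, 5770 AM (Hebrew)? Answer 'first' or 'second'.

First date → JDN 2455184; second date → JDN 2455165.
JDN 2455165 < JDN 2455184, so the second date is earlier.

second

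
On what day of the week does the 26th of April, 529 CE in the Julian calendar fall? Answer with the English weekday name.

Thursday

Equivalently 28 April 529 Gregorian, JDN 1914391.
1914391 ≡ 3 (mod 7); counting from Monday = 0 gives Thursday.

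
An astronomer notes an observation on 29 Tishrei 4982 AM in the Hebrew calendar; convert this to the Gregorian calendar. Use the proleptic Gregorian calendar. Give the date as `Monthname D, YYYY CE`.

Both dates share Julian Day Number 2167317; in the Gregorian calendar that is 23 October 1221 CE.

October 23, 1221 CE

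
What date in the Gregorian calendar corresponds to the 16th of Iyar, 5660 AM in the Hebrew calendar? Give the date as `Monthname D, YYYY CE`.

May 15, 1900 CE

Both dates share Julian Day Number 2415155; in the Gregorian calendar that is 15 May 1900 CE.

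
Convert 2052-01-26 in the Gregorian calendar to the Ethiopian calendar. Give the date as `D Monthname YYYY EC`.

Julian Day Number of the source date = 2470563.
Converting JDN 2470563 to the Ethiopian calendar gives 17 Tir 2044 EC.

17 Tir 2044 EC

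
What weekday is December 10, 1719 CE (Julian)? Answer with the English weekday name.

In the Gregorian calendar this is 21 December 1719 (JDN 2349266).
JDN 2349266 mod 7 = 3, and JDN 0 was a Monday, so this is a Thursday.

Thursday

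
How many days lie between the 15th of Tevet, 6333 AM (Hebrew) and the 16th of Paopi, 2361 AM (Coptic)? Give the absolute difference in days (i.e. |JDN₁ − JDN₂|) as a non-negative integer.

JDN of the first date = 2660819.
JDN of the second date = 2687065.
|2687065 − 2660819| = 26246.

26246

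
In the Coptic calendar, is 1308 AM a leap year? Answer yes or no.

no

1308 mod 4 = 0; in the Coptic calendar a year is leap when year mod 4 = 3, so it is a common year.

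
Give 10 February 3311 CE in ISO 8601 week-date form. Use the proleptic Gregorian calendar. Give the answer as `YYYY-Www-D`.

3311-W07-2

The weekday is Tuesday (ISO weekday 2).
That Tuesday belongs to ISO week 7 of ISO year 3311.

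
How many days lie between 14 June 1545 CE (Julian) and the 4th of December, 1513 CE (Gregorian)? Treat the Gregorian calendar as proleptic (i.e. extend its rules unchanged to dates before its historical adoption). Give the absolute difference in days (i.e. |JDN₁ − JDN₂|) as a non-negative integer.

JDN of the first date = 2285534.
JDN of the second date = 2274009.
|2274009 − 2285534| = 11525.

11525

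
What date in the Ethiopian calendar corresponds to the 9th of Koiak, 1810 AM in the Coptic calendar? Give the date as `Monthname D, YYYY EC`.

The source date corresponds to 18 December 2093 in the Gregorian calendar (JDN 2485865).
That day falls on 9 Tahsas 2086 EC in the Ethiopian calendar.

Tahsas 9, 2086 EC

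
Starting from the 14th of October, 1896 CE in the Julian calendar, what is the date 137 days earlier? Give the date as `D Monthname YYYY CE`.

JDN of the 14th of October, 1896 CE = 2413859.
2413859 − 137 = 2413722.
JDN 2413722 in the Julian calendar is 30 May 1896 CE.

30 May 1896 CE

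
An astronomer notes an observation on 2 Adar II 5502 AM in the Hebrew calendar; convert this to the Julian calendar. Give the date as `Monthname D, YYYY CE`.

February 25, 1742 CE

The source date corresponds to 8 March 1742 in the Gregorian calendar (JDN 2357379).
That day falls on 25 February 1742 CE in the Julian calendar.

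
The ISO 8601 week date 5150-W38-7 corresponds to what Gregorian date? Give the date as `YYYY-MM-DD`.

5150-09-24

ISO week 1 of 5150 is the week containing the first Thursday of 5150.
Week 38, day 7 (Sunday) lands on 5150-09-24.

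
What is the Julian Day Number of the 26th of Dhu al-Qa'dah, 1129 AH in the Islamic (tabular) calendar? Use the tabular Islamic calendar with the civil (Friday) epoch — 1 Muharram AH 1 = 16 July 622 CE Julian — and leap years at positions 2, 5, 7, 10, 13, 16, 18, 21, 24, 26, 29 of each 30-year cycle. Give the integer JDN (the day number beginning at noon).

In the Gregorian calendar the same day is 1 November 1717.
JDN 2400001 is 17 November 1858 CE (Gregorian), MJD 0; the target day is −51515 days from there, so JDN = 2348486.

2348486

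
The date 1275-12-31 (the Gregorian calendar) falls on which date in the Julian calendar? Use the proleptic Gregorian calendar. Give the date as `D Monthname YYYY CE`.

The Julian–Gregorian offset here is 7 days (Julian trailing).
31 December 1275 Gregorian − 7 days → 24 December 1275 Julian.

24 December 1275 CE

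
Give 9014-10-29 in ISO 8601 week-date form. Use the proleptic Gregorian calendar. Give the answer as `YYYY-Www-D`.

9014-W43-6

The weekday is Saturday (ISO weekday 6).
That Saturday belongs to ISO week 43 of ISO year 9014.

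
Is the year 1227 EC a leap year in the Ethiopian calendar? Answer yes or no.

1227 mod 4 = 3; in the Ethiopian calendar a year is leap when year mod 4 = 3, so it is a leap year.

yes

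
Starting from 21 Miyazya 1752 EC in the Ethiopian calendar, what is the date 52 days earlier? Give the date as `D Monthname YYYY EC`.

29 Yekatit 1752 EC

Counting 52 days back from JDN 2364004 reaches JDN 2363952, which is 29 Yekatit 1752 EC.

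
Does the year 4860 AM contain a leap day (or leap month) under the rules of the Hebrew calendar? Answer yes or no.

no

Hebrew year 4860 is year 15 of its 19-year Metonic cycle; leap years are at positions 3, 6, 8, 11, 14, 17, 19, so it is a common year (12 months).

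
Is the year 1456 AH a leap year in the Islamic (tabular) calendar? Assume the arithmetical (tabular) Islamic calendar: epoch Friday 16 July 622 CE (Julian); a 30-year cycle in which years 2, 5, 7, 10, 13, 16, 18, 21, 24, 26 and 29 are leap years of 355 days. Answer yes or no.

yes

Year 1456 AH is year 16 of its 30-year cycle; leap positions are 2, 5, 7, 10, 13, 16, 18, 21, 24, 26, 29, so it is a leap year (355 days).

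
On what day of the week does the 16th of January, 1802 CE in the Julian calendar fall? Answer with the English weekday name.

Thursday

This is JDN 2379254 (28 January 1802 Gregorian).
Since JDN mod 7 = 3 (0 = Monday), the day is Thursday.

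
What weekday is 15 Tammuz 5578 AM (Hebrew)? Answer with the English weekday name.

Equivalently 19 July 1818 Gregorian, JDN 2385270.
JDN 2385270 mod 7 = 6, and JDN 0 was a Monday, so this is a Sunday.

Sunday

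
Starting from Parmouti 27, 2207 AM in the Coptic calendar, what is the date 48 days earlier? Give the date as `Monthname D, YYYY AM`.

Paremhat 9, 2207 AM

The starting date is JDN 2631007; 2631007 − 48 = 2630959.
JDN 2630959 corresponds to Paremhat 9, 2207 AM.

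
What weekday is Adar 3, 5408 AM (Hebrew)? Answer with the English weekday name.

Wednesday

This is JDN 2323036 (26 February 1648 Gregorian).
Since JDN mod 7 = 2 (0 = Monday), the day is Wednesday.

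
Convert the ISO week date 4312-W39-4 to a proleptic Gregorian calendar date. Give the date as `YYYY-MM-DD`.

ISO week 1 of 4312 is the week containing the first Thursday of 4312.
Week 39, day 4 (Thursday) lands on 4312-09-26.

4312-09-26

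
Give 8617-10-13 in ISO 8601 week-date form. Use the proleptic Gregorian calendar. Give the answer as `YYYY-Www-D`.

8617-W42-1

The weekday is Monday (ISO weekday 1).
That Monday belongs to ISO week 42 of ISO year 8617.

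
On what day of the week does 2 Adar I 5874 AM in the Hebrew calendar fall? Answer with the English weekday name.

Thursday

Equivalently 8 February 2114 Gregorian, JDN 2493221.
Since JDN mod 7 = 3 (0 = Monday), the day is Thursday.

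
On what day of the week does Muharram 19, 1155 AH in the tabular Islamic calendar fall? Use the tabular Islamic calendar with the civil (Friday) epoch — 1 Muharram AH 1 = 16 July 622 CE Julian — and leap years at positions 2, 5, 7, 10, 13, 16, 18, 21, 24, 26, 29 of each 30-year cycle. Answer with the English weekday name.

Monday

Equivalently 26 March 1742 Gregorian, JDN 2357397.
Since JDN mod 7 = 0 (0 = Monday), the day is Monday.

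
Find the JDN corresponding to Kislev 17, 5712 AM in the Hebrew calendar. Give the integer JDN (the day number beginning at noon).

2433997

Equivalently 16 December 1951 (Gregorian).
JDN 2299161 is 15 October 1582 CE (Gregorian); the target day is +134836 days from there, so JDN = 2433997.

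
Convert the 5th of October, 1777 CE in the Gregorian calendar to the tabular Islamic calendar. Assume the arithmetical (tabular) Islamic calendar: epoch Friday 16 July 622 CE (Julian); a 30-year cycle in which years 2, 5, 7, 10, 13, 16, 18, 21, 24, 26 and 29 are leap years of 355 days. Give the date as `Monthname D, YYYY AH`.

Julian Day Number of the source date = 2370374.
Converting JDN 2370374 to the tabular Islamic calendar gives 3 Ramadan 1191 AH.

Ramadan 3, 1191 AH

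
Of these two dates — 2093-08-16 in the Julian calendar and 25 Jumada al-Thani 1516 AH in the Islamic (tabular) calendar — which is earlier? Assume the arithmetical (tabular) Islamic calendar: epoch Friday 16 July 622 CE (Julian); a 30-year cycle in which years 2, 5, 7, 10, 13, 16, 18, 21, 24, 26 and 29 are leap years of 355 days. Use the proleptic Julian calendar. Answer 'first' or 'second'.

First date → JDN 2485754; second date → JDN 2485477.
JDN 2485477 < JDN 2485754, so the second date is earlier.

second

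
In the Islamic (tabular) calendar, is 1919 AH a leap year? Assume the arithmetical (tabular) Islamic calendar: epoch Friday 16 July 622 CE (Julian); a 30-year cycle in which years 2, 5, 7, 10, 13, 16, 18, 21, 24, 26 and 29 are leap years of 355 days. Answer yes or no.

Year 1919 AH is year 29 of its 30-year cycle; leap positions are 2, 5, 7, 10, 13, 16, 18, 21, 24, 26, 29, so it is a leap year (355 days).

yes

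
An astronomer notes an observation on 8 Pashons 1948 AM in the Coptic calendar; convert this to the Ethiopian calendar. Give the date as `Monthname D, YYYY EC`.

Julian Day Number of the source date = 2536419.
Converting JDN 2536419 to the Ethiopian calendar gives 8 Ginbot 2224 EC.

Ginbot 8, 2224 EC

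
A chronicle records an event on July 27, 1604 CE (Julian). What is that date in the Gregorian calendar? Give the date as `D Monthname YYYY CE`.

For dates in this range the Gregorian date is 10 days ahead of the Julian.
27 July 1604 Julian + 10 days → 6 August 1604 Gregorian.

6 August 1604 CE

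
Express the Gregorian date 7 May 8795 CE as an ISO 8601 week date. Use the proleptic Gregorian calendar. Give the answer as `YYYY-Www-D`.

8795-W18-7

The weekday is Sunday (ISO weekday 7).
That Sunday belongs to ISO week 18 of ISO year 8795.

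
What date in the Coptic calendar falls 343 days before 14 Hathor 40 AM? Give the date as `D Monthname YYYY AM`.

7 Koiak 39 AM

JDN of 14 Hathor 40 AM = 1839348.
1839348 − 343 = 1839005.
JDN 1839005 in the Coptic calendar is 7 Koiak 39 AM.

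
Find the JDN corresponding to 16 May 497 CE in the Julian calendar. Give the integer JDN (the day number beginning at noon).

Equivalently 17 May 497 (proleptic Gregorian).
JDN 2299161 is 15 October 1582 CE (Gregorian); the target day is −396438 days from there, so JDN = 1902723.

1902723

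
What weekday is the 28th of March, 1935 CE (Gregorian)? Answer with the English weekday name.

Thursday

JDN 2427890 mod 7 = 3, and JDN 0 was a Monday, so this is a Thursday.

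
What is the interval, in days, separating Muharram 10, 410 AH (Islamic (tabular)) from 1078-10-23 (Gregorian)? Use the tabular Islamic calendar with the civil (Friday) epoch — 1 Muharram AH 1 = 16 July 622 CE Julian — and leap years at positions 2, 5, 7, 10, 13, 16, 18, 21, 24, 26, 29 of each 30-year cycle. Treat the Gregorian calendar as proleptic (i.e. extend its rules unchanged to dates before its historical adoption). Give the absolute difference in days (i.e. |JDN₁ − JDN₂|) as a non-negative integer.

JDN of the first date = 2093385.
JDN of the second date = 2115087.
|2115087 − 2093385| = 21702.

21702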